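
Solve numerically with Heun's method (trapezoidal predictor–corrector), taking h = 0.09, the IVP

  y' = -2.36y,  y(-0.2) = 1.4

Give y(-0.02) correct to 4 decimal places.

Heun: k1 = f(x_n, y_n); k2 = f(x_n + h, y_n + h·k1); y_{n+1} = y_n + (h/2)·(k1 + k2).
x=-0.200000, y=1.400000:
  k1 = f(-0.200000, 1.400000) = -3.304000
  k2 = f(-0.110000, 1.102640) = -2.602230
  y ← 1.400000 + (0.09/2)·(-3.304000 + (-2.602230)) = 1.134220
x=-0.110000, y=1.134220:
  k1 = f(-0.110000, 1.134220) = -2.676758
  k2 = f(-0.020000, 0.893311) = -2.108215
  y ← 1.134220 + (0.09/2)·(-2.676758 + (-2.108215)) = 0.918896
y(-0.02) ≈ 0.9189

0.9189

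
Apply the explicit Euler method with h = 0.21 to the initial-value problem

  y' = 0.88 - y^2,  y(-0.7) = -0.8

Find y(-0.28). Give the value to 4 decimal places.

Euler: y_{n+1} = y_n + h·f(x_n, y_n).
x=-0.700000, y=-0.800000: f=0.240000 → y ← -0.800000 + 0.21·0.240000 = -0.749600
x=-0.490000, y=-0.749600: f=0.318100 → y ← -0.749600 + 0.21·0.318100 = -0.682799
y(-0.28) ≈ -0.6828

-0.6828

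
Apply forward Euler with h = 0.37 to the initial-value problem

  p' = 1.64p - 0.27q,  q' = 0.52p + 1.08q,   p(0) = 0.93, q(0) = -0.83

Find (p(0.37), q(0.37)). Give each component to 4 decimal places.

Euler on (p,q): p_{n+1} = p_n + h·p', q_{n+1} = q_n + h·q'.
0.000000: (0.930000, -0.830000); f=(1.749300, -0.412800) → (1.577241, -0.982736)
(p(0.37), q(0.37)) ≈ (1.5772, -0.9827)

1.5772, -0.9827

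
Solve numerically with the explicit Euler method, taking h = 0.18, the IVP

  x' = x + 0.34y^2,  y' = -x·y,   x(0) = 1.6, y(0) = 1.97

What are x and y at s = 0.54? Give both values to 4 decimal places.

3.1475, 0.4563

Euler on (x,y): x_{n+1} = x_n + h·x', y_{n+1} = y_n + h·y'.
0.000000: (1.600000, 1.970000); f=(2.919506, -3.152000) → (2.125511, 1.402640)
0.180000: (2.125511, 1.402640); f=(2.794427, -2.981327) → (2.628508, 0.866001)
0.360000: (2.628508, 0.866001); f=(2.883494, -2.276291) → (3.147537, 0.456269)
(x(0.54), y(0.54)) ≈ (3.1475, 0.4563)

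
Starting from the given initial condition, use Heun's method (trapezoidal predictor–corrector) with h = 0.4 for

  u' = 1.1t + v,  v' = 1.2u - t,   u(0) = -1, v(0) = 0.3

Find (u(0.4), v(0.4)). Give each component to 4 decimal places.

-0.8880, -0.2312

Heun on (u,v): k1 = f(t_n, state_n); k2 = f(t_n + h, state_n + h·k1); state_{n+1} = state_n + (h/2)·(k1 + k2).
0.000000: (-1.000000, 0.300000)
  k1 = (0.300000, -1.200000)
  predictor → (-0.880000, -0.180000)
  k2 = (0.260000, -1.456000)
  → (-0.888000, -0.231200)
(u(0.4), v(0.4)) ≈ (-0.8880, -0.2312)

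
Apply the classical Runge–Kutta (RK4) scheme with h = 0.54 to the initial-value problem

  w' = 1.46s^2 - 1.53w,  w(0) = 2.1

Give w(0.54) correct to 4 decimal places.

0.9892

RK4: k1 = f(s_n, w_n); k2 = f(s_n + h/2, w_n + (h/2)·k1); k3 = f(s_n + h/2, w_n + (h/2)·k2); k4 = f(s_n + h, w_n + h·k3); w_{n+1} = w_n + (h/6)·(k1 + 2k2 + 2k3 + k4).
s=0.000000, w=2.100000:
  k1 = f(0.000000, 2.100000) = -3.213000
  k2 = f(0.270000, 1.232490) = -1.779276
  k3 = f(0.270000, 1.619596) = -2.371547
  k4 = f(0.540000, 0.819365) = -0.827892
  w ← 2.100000 + (0.54/6)·(k1 + 2k2 + 2k3 + k4) = 0.989172
w(0.54) ≈ 0.9892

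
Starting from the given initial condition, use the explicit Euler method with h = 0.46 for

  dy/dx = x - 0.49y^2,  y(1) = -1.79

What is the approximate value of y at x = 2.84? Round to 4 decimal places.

Euler: y_{n+1} = y_n + h·f(x_n, y_n).
x=1.000000, y=-1.790000: f=-0.570009 → y ← -1.790000 + 0.46·(-0.570009) = -2.052204
x=1.460000, y=-2.052204: f=-0.603655 → y ← -2.052204 + 0.46·(-0.603655) = -2.329886
x=1.920000, y=-2.329886: f=-0.739900 → y ← -2.329886 + 0.46·(-0.739900) = -2.670240
x=2.380000, y=-2.670240: f=-1.113788 → y ← -2.670240 + 0.46·(-1.113788) = -3.182582
y(2.84) ≈ -3.1826

-3.1826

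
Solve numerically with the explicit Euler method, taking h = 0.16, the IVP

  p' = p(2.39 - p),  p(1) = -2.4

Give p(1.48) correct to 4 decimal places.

Euler: p_{n+1} = p_n + h·f(t_n, p_n).
t=1.000000, p=-2.400000: f=-11.496000 → p ← -2.400000 + 0.16·(-11.496000) = -4.239360
t=1.160000, p=-4.239360: f=-28.104244 → p ← -4.239360 + 0.16·(-28.104244) = -8.736039
t=1.320000, p=-8.736039: f=-97.197510 → p ← -8.736039 + 0.16·(-97.197510) = -24.287641
p(1.48) ≈ -24.2876

-24.2876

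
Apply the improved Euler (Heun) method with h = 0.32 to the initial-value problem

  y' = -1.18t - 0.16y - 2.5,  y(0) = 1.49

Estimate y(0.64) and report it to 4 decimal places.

Heun: k1 = f(t_n, y_n); k2 = f(t_n + h, y_n + h·k1); y_{n+1} = y_n + (h/2)·(k1 + k2).
t=0.000000, y=1.490000:
  k1 = f(0.000000, 1.490000) = -2.738400
  k2 = f(0.320000, 0.613712) = -2.975794
  y ← 1.490000 + (0.32/2)·(-2.738400 + (-2.975794)) = 0.575729
t=0.320000, y=0.575729:
  k1 = f(0.320000, 0.575729) = -2.969717
  k2 = f(0.640000, -0.374580) = -3.195267
  y ← 0.575729 + (0.32/2)·(-2.969717 + (-3.195267)) = -0.410668
y(0.64) ≈ -0.4107

-0.4107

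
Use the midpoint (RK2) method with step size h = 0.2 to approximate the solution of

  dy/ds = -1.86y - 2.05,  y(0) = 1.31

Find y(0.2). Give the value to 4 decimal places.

0.5796

Midpoint: k1 = f(s_n, y_n); k2 = f(s_n + h/2, y_n + (h/2)·k1); y_{n+1} = y_n + h·k2.
s=0.000000, y=1.310000:
  k1 = f(0.000000, 1.310000) = -4.486600
  k2 = f(0.100000, 0.861340) = -3.652092
  y ← 1.310000 + 0.2·(-3.652092) = 0.579582
y(0.2) ≈ 0.5796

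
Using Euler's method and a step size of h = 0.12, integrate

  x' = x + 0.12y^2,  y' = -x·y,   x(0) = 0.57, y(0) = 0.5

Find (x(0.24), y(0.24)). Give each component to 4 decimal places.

Euler on (x,y): x_{n+1} = x_n + h·x', y_{n+1} = y_n + h·y'.
0.000000: (0.570000, 0.500000); f=(0.600000, -0.285000) → (0.642000, 0.465800)
0.120000: (0.642000, 0.465800); f=(0.668036, -0.299044) → (0.722164, 0.429915)
(x(0.24), y(0.24)) ≈ (0.7222, 0.4299)

0.7222, 0.4299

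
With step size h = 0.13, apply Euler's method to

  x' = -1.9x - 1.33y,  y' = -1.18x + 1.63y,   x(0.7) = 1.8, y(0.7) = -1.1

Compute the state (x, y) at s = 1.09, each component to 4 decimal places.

Euler on (x,y): x_{n+1} = x_n + h·x', y_{n+1} = y_n + h·y'.
0.700000: (1.800000, -1.100000); f=(-1.957000, -3.917000) → (1.545590, -1.609210)
0.830000: (1.545590, -1.609210); f=(-0.796372, -4.446808) → (1.442062, -2.187295)
0.960000: (1.442062, -2.187295); f=(0.169185, -5.266924) → (1.464056, -2.871995)
(x(1.09), y(1.09)) ≈ (1.4641, -2.8720)

1.4641, -2.8720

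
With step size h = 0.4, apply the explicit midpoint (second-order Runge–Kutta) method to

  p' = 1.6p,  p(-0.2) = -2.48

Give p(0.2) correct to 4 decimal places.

Midpoint: k1 = f(t_n, p_n); k2 = f(t_n + h/2, p_n + (h/2)·k1); p_{n+1} = p_n + h·k2.
t=-0.200000, p=-2.480000:
  k1 = f(-0.200000, -2.480000) = -3.968000
  k2 = f(0.000000, -3.273600) = -5.237760
  p ← -2.480000 + 0.4·(-5.237760) = -4.575104
p(0.2) ≈ -4.5751

-4.5751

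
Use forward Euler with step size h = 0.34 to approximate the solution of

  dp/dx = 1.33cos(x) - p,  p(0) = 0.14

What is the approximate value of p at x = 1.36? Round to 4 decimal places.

0.8110

Euler: p_{n+1} = p_n + h·f(x_n, p_n).
x=0.000000, p=0.140000: f=1.190000 → p ← 0.140000 + 0.34·1.190000 = 0.544600
x=0.340000, p=0.544600: f=0.709264 → p ← 0.544600 + 0.34·0.709264 = 0.785750
x=0.680000, p=0.785750: f=0.248422 → p ← 0.785750 + 0.34·0.248422 = 0.870213
x=1.020000, p=0.870213: f=-0.174136 → p ← 0.870213 + 0.34·(-0.174136) = 0.811007
p(1.36) ≈ 0.8110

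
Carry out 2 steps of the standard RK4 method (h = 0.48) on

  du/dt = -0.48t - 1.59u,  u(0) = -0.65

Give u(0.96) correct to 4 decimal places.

-0.2840

RK4: k1 = f(t_n, u_n); k2 = f(t_n + h/2, u_n + (h/2)·k1); k3 = f(t_n + h/2, u_n + (h/2)·k2); k4 = f(t_n + h, u_n + h·k3); u_{n+1} = u_n + (h/6)·(k1 + 2k2 + 2k3 + k4).
t=0.000000, u=-0.650000:
  k1 = f(0.000000, -0.650000) = 1.033500
  k2 = f(0.240000, -0.401960) = 0.523916
  k3 = f(0.240000, -0.524260) = 0.718374
  k4 = f(0.480000, -0.305181) = 0.254837
  u ← -0.650000 + (0.48/6)·(k1 + 2k2 + 2k3 + k4) = -0.348167
t=0.480000, u=-0.348167:
  k1 = f(0.480000, -0.348167) = 0.323185
  k2 = f(0.720000, -0.270602) = 0.084658
  k3 = f(0.720000, -0.327849) = 0.175680
  k4 = f(0.960000, -0.263840) = -0.041294
  u ← -0.348167 + (0.48/6)·(k1 + 2k2 + 2k3 + k4) = -0.283961
u(0.96) ≈ -0.2840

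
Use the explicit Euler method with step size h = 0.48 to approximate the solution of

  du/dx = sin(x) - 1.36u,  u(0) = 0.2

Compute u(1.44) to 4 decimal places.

0.4785

Euler: u_{n+1} = u_n + h·f(x_n, u_n).
x=0.000000, u=0.200000: f=-0.272000 → u ← 0.200000 + 0.48·(-0.272000) = 0.069440
x=0.480000, u=0.069440: f=0.367341 → u ← 0.069440 + 0.48·0.367341 = 0.245764
x=0.960000, u=0.245764: f=0.484953 → u ← 0.245764 + 0.48·0.484953 = 0.478541
u(1.44) ≈ 0.4785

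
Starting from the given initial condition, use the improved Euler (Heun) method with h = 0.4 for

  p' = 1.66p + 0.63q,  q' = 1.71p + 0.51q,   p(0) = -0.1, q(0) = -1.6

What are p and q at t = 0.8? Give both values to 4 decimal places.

-2.3212, -3.6389

Heun on (p,q): k1 = f(t_n, state_n); k2 = f(t_n + h, state_n + h·k1); state_{n+1} = state_n + (h/2)·(k1 + k2).
0.000000: (-0.100000, -1.600000)
  k1 = (-1.174000, -0.987000)
  predictor → (-0.569600, -1.994800)
  k2 = (-2.202260, -1.991364)
  → (-0.775252, -2.195673)
0.400000: (-0.775252, -2.195673)
  k1 = (-2.670192, -2.445474)
  predictor → (-1.843329, -3.173862)
  k2 = (-5.059459, -4.770762)
  → (-2.321182, -3.638920)
(p(0.8), q(0.8)) ≈ (-2.3212, -3.6389)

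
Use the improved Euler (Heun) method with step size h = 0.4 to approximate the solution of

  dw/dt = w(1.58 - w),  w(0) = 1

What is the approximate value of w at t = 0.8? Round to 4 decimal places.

Heun: k1 = f(t_n, w_n); k2 = f(t_n + h, w_n + h·k1); w_{n+1} = w_n + (h/2)·(k1 + k2).
t=0.000000, w=1.000000:
  k1 = f(0.000000, 1.000000) = 0.580000
  k2 = f(0.400000, 1.232000) = 0.428736
  w ← 1.000000 + (0.4/2)·(0.580000 + 0.428736) = 1.201747
t=0.400000, w=1.201747:
  k1 = f(0.400000, 1.201747) = 0.454564
  k2 = f(0.800000, 1.383573) = 0.271771
  w ← 1.201747 + (0.4/2)·(0.454564 + 0.271771) = 1.347014
w(0.8) ≈ 1.3470

1.3470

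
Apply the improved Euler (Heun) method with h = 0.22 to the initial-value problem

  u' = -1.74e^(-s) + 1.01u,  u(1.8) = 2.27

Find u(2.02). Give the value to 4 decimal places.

2.7664

Heun: k1 = f(s_n, u_n); k2 = f(s_n + h, u_n + h·k1); u_{n+1} = u_n + (h/2)·(k1 + k2).
s=1.800000, u=2.270000:
  k1 = f(1.800000, 2.270000) = 2.005080
  k2 = f(2.020000, 2.711118) = 2.507408
  u ← 2.270000 + (0.22/2)·(2.005080 + 2.507408) = 2.766374
u(2.02) ≈ 2.7664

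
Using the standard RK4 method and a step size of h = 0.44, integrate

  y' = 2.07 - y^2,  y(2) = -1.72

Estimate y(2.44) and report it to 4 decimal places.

-2.7275

RK4: k1 = f(t_n, y_n); k2 = f(t_n + h/2, y_n + (h/2)·k1); k3 = f(t_n + h/2, y_n + (h/2)·k2); k4 = f(t_n + h, y_n + h·k3); y_{n+1} = y_n + (h/6)·(k1 + 2k2 + 2k3 + k4).
t=2.000000, y=-1.720000:
  k1 = f(2.000000, -1.720000) = -0.888400
  k2 = f(2.220000, -1.915448) = -1.598941
  k3 = f(2.220000, -2.071767) = -2.222219
  k4 = f(2.440000, -2.697776) = -5.207996
  y ← -1.720000 + (0.44/6)·(k1 + 2k2 + 2k3 + k4) = -2.727506
y(2.44) ≈ -2.7275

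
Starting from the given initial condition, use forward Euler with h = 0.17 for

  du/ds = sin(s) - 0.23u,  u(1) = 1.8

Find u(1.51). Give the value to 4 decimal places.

2.0450

Euler: u_{n+1} = u_n + h·f(s_n, u_n).
s=1.000000, u=1.800000: f=0.427471 → u ← 1.800000 + 0.17·0.427471 = 1.872670
s=1.170000, u=1.872670: f=0.490036 → u ← 1.872670 + 0.17·0.490036 = 1.955976
s=1.340000, u=1.955976: f=0.523610 → u ← 1.955976 + 0.17·0.523610 = 2.044990
u(1.51) ≈ 2.0450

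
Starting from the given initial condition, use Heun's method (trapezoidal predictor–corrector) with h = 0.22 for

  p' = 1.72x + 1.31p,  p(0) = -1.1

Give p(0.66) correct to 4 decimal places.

-2.0986

Heun: k1 = f(x_n, p_n); k2 = f(x_n + h, p_n + h·k1); p_{n+1} = p_n + (h/2)·(k1 + k2).
x=0.000000, p=-1.100000:
  k1 = f(0.000000, -1.100000) = -1.441000
  k2 = f(0.220000, -1.417020) = -1.477896
  p ← -1.100000 + (0.22/2)·(-1.441000 + (-1.477896)) = -1.421079
x=0.220000, p=-1.421079:
  k1 = f(0.220000, -1.421079) = -1.483213
  k2 = f(0.440000, -1.747385) = -1.532275
  p ← -1.421079 + (0.22/2)·(-1.483213 + (-1.532275)) = -1.752782
x=0.440000, p=-1.752782:
  k1 = f(0.440000, -1.752782) = -1.539345
  k2 = f(0.660000, -2.091438) = -1.604584
  p ← -1.752782 + (0.22/2)·(-1.539345 + (-1.604584)) = -2.098614
p(0.66) ≈ -2.0986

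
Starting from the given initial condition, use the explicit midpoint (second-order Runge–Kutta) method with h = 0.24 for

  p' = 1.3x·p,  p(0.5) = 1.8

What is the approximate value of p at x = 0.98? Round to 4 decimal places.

Midpoint: k1 = f(x_n, p_n); k2 = f(x_n + h/2, p_n + (h/2)·k1); p_{n+1} = p_n + h·k2.
x=0.500000, p=1.800000:
  k1 = f(0.500000, 1.800000) = 1.170000
  k2 = f(0.620000, 1.940400) = 1.563962
  p ← 1.800000 + 0.24·1.563962 = 2.175351
x=0.740000, p=2.175351:
  k1 = f(0.740000, 2.175351) = 2.092688
  k2 = f(0.860000, 2.426473) = 2.712797
  p ← 2.175351 + 0.24·2.712797 = 2.826422
p(0.98) ≈ 2.8264

2.8264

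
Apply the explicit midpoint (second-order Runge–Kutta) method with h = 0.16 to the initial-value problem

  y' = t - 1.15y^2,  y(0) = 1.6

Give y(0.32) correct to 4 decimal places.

1.0718

Midpoint: k1 = f(t_n, y_n); k2 = f(t_n + h/2, y_n + (h/2)·k1); y_{n+1} = y_n + h·k2.
t=0.000000, y=1.600000:
  k1 = f(0.000000, 1.600000) = -2.944000
  k2 = f(0.080000, 1.364480) = -2.061077
  y ← 1.600000 + 0.16·(-2.061077) = 1.270228
t=0.160000, y=1.270228:
  k1 = f(0.160000, 1.270228) = -1.695500
  k2 = f(0.240000, 1.134588) = -1.240383
  y ← 1.270228 + 0.16·(-1.240383) = 1.071767
y(0.32) ≈ 1.0718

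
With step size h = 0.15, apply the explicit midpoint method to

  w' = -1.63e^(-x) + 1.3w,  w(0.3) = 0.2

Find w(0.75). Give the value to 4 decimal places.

Midpoint: k1 = f(x_n, w_n); k2 = f(x_n + h/2, w_n + (h/2)·k1); w_{n+1} = w_n + h·k2.
x=0.300000, w=0.200000:
  k1 = f(0.300000, 0.200000) = -0.947534
  k2 = f(0.375000, 0.128935) = -0.952666
  w ← 0.200000 + 0.15·(-0.952666) = 0.057100
x=0.450000, w=0.057100:
  k1 = f(0.450000, 0.057100) = -0.965104
  k2 = f(0.525000, -0.015283) = -0.984103
  w ← 0.057100 + 0.15·(-0.984103) = -0.090515
x=0.600000, w=-0.090515:
  k1 = f(0.600000, -0.090515) = -1.012233
  k2 = f(0.675000, -0.166433) = -1.046288
  w ← -0.090515 + 0.15·(-1.046288) = -0.247458
w(0.75) ≈ -0.2475

-0.2475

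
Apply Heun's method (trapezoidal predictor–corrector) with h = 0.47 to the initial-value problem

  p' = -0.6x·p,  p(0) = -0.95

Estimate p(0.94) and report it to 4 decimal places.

Heun: k1 = f(x_n, p_n); k2 = f(x_n + h, p_n + h·k1); p_{n+1} = p_n + (h/2)·(k1 + k2).
x=0.000000, p=-0.950000:
  k1 = f(0.000000, -0.950000) = 0.000000
  k2 = f(0.470000, -0.950000) = 0.267900
  p ← -0.950000 + (0.47/2)·(0.000000 + 0.267900) = -0.887043
x=0.470000, p=-0.887043:
  k1 = f(0.470000, -0.887043) = 0.250146
  k2 = f(0.940000, -0.769475) = 0.433984
  p ← -0.887043 + (0.47/2)·(0.250146 + 0.433984) = -0.726273
p(0.94) ≈ -0.7263

-0.7263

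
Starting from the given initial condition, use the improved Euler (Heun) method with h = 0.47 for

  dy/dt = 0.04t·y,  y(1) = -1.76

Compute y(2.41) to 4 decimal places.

-1.9376

Heun: k1 = f(t_n, y_n); k2 = f(t_n + h, y_n + h·k1); y_{n+1} = y_n + (h/2)·(k1 + k2).
t=1.000000, y=-1.760000:
  k1 = f(1.000000, -1.760000) = -0.070400
  k2 = f(1.470000, -1.793088) = -0.105434
  y ← -1.760000 + (0.47/2)·(-0.070400 + (-0.105434)) = -1.801321
t=1.470000, y=-1.801321:
  k1 = f(1.470000, -1.801321) = -0.105918
  k2 = f(1.940000, -1.851102) = -0.143646
  y ← -1.801321 + (0.47/2)·(-0.105918 + (-0.143646)) = -1.859968
t=1.940000, y=-1.859968:
  k1 = f(1.940000, -1.859968) = -0.144334
  k2 = f(2.410000, -1.927805) = -0.185840
  y ← -1.859968 + (0.47/2)·(-0.144334 + (-0.185840)) = -1.937559
y(2.41) ≈ -1.9376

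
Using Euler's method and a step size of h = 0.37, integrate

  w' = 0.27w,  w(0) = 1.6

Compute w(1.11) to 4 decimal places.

2.1290

Euler: w_{n+1} = w_n + h·f(s_n, w_n).
s=0.000000, w=1.600000: f=0.432000 → w ← 1.600000 + 0.37·0.432000 = 1.759840
s=0.370000, w=1.759840: f=0.475157 → w ← 1.759840 + 0.37·0.475157 = 1.935648
s=0.740000, w=1.935648: f=0.522625 → w ← 1.935648 + 0.37·0.522625 = 2.129019
w(1.11) ≈ 2.1290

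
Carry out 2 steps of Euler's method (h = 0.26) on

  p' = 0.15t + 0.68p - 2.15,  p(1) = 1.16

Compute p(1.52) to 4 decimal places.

Euler: p_{n+1} = p_n + h·f(t_n, p_n).
t=1.000000, p=1.160000: f=-1.211200 → p ← 1.160000 + 0.26·(-1.211200) = 0.845088
t=1.260000, p=0.845088: f=-1.386340 → p ← 0.845088 + 0.26·(-1.386340) = 0.484640
p(1.52) ≈ 0.4846

0.4846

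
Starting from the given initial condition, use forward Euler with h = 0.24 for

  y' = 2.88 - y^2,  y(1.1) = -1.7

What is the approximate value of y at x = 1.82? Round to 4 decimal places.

Euler: y_{n+1} = y_n + h·f(x_n, y_n).
x=1.100000, y=-1.700000: f=-0.010000 → y ← -1.700000 + 0.24·(-0.010000) = -1.702400
x=1.340000, y=-1.702400: f=-0.018166 → y ← -1.702400 + 0.24·(-0.018166) = -1.706760
x=1.580000, y=-1.706760: f=-0.033029 → y ← -1.706760 + 0.24·(-0.033029) = -1.714687
y(1.82) ≈ -1.7147

-1.7147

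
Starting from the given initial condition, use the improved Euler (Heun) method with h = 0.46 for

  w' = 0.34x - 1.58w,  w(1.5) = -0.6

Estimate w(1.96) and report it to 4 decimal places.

-0.1371

Heun: k1 = f(x_n, w_n); k2 = f(x_n + h, w_n + h·k1); w_{n+1} = w_n + (h/2)·(k1 + k2).
x=1.500000, w=-0.600000:
  k1 = f(1.500000, -0.600000) = 1.458000
  k2 = f(1.960000, 0.070680) = 0.554726
  w ← -0.600000 + (0.46/2)·(1.458000 + 0.554726) = -0.137073
w(1.96) ≈ -0.1371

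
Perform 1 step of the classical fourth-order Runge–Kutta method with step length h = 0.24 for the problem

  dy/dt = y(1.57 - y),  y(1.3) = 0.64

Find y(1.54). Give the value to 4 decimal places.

0.7862

RK4: k1 = f(t_n, y_n); k2 = f(t_n + h/2, y_n + (h/2)·k1); k3 = f(t_n + h/2, y_n + (h/2)·k2); k4 = f(t_n + h, y_n + h·k3); y_{n+1} = y_n + (h/6)·(k1 + 2k2 + 2k3 + k4).
t=1.300000, y=0.640000:
  k1 = f(1.300000, 0.640000) = 0.595200
  k2 = f(1.420000, 0.711424) = 0.610812
  k3 = f(1.420000, 0.713297) = 0.611084
  k4 = f(1.540000, 0.786660) = 0.616222
  y ← 0.640000 + (0.24/6)·(k1 + 2k2 + 2k3 + k4) = 0.786209
y(1.54) ≈ 0.7862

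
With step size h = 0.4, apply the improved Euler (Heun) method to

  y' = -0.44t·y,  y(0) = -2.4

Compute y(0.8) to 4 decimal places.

Heun: k1 = f(t_n, y_n); k2 = f(t_n + h, y_n + h·k1); y_{n+1} = y_n + (h/2)·(k1 + k2).
t=0.000000, y=-2.400000:
  k1 = f(0.000000, -2.400000) = 0.000000
  k2 = f(0.400000, -2.400000) = 0.422400
  y ← -2.400000 + (0.4/2)·(0.000000 + 0.422400) = -2.315520
t=0.400000, y=-2.315520:
  k1 = f(0.400000, -2.315520) = 0.407532
  k2 = f(0.800000, -2.152507) = 0.757683
  y ← -2.315520 + (0.4/2)·(0.407532 + 0.757683) = -2.082477
y(0.8) ≈ -2.0825

-2.0825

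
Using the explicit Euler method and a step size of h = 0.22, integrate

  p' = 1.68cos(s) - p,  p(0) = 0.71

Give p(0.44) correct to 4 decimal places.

1.0809

Euler: p_{n+1} = p_n + h·f(s_n, p_n).
s=0.000000, p=0.710000: f=0.970000 → p ← 0.710000 + 0.22·0.970000 = 0.923400
s=0.220000, p=0.923400: f=0.716108 → p ← 0.923400 + 0.22·0.716108 = 1.080944
p(0.44) ≈ 1.0809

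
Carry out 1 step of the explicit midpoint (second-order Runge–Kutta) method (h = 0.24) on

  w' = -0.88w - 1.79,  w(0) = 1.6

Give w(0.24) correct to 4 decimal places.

0.9135

Midpoint: k1 = f(x_n, w_n); k2 = f(x_n + h/2, w_n + (h/2)·k1); w_{n+1} = w_n + h·k2.
x=0.000000, w=1.600000:
  k1 = f(0.000000, 1.600000) = -3.198000
  k2 = f(0.120000, 1.216240) = -2.860291
  w ← 1.600000 + 0.24·(-2.860291) = 0.913530
w(0.24) ≈ 0.9135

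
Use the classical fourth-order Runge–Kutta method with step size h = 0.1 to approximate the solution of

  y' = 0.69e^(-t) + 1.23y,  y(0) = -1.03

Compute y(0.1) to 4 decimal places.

RK4: k1 = f(t_n, y_n); k2 = f(t_n + h/2, y_n + (h/2)·k1); k3 = f(t_n + h/2, y_n + (h/2)·k2); k4 = f(t_n + h, y_n + h·k3); y_{n+1} = y_n + (h/6)·(k1 + 2k2 + 2k3 + k4).
t=0.000000, y=-1.030000:
  k1 = f(0.000000, -1.030000) = -0.576900
  k2 = f(0.050000, -1.058845) = -0.646031
  k3 = f(0.050000, -1.062302) = -0.650283
  k4 = f(0.100000, -1.095028) = -0.722547
  y ← -1.030000 + (0.1/6)·(k1 + 2k2 + 2k3 + k4) = -1.094868
y(0.1) ≈ -1.0949

-1.0949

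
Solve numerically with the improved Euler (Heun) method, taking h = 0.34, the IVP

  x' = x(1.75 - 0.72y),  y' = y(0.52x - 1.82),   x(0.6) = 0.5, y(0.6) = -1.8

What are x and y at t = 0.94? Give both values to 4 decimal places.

Heun on (x,y): k1 = f(t_n, state_n); k2 = f(t_n + h, state_n + h·k1); state_{n+1} = state_n + (h/2)·(k1 + k2).
0.600000: (0.500000, -1.800000)
  k1 = (1.523000, 2.808000)
  predictor → (1.017820, -0.845280)
  k2 = (2.400632, 1.091031)
  → (1.167017, -1.137165)
(x(0.94), y(0.94)) ≈ (1.1670, -1.1372)

1.1670, -1.1372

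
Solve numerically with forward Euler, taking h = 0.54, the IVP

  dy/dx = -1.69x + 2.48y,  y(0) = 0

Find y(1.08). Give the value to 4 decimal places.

-0.4928

Euler: y_{n+1} = y_n + h·f(x_n, y_n).
x=0.000000, y=0.000000: f=0.000000 → y ← 0.000000 + 0.54·0.000000 = 0.000000
x=0.540000, y=0.000000: f=-0.912600 → y ← 0.000000 + 0.54·(-0.912600) = -0.492804
y(1.08) ≈ -0.4928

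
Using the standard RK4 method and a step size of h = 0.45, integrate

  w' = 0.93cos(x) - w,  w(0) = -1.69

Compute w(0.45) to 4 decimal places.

RK4: k1 = f(x_n, w_n); k2 = f(x_n + h/2, w_n + (h/2)·k1); k3 = f(x_n + h/2, w_n + (h/2)·k2); k4 = f(x_n + h, w_n + h·k3); w_{n+1} = w_n + (h/6)·(k1 + 2k2 + 2k3 + k4).
x=0.000000, w=-1.690000:
  k1 = f(0.000000, -1.690000) = 2.620000
  k2 = f(0.225000, -1.100500) = 2.007059
  k3 = f(0.225000, -1.238412) = 2.144970
  k4 = f(0.450000, -0.724763) = 1.562179
  w ← -1.690000 + (0.45/6)·(k1 + 2k2 + 2k3 + k4) = -0.753532
w(0.45) ≈ -0.7535

-0.7535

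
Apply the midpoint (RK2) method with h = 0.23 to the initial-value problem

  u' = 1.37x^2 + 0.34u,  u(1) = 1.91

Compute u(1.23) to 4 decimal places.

Midpoint: k1 = f(x_n, u_n); k2 = f(x_n + h/2, u_n + (h/2)·k1); u_{n+1} = u_n + h·k2.
x=1.000000, u=1.910000:
  k1 = f(1.000000, 1.910000) = 2.019400
  k2 = f(1.115000, 2.142231) = 2.431577
  u ← 1.910000 + 0.23·2.431577 = 2.469263
u(1.23) ≈ 2.4693

2.4693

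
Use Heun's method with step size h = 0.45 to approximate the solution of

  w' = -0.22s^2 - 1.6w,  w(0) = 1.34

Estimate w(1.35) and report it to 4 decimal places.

0.0826

Heun: k1 = f(s_n, w_n); k2 = f(s_n + h, w_n + h·k1); w_{n+1} = w_n + (h/2)·(k1 + k2).
s=0.000000, w=1.340000:
  k1 = f(0.000000, 1.340000) = -2.144000
  k2 = f(0.450000, 0.375200) = -0.644870
  w ← 1.340000 + (0.45/2)·(-2.144000 + (-0.644870)) = 0.712504
s=0.450000, w=0.712504:
  k1 = f(0.450000, 0.712504) = -1.184557
  k2 = f(0.900000, 0.179454) = -0.465326
  w ← 0.712504 + (0.45/2)·(-1.184557 + (-0.465326)) = 0.341281
s=0.900000, w=0.341281:
  k1 = f(0.900000, 0.341281) = -0.724249
  k2 = f(1.350000, 0.015369) = -0.425540
  w ← 0.341281 + (0.45/2)·(-0.724249 + (-0.425540)) = 0.082578
w(1.35) ≈ 0.0826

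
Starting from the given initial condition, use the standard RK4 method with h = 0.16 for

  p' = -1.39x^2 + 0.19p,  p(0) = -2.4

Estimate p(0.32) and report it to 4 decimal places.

-2.5659

RK4: k1 = f(x_n, p_n); k2 = f(x_n + h/2, p_n + (h/2)·k1); k3 = f(x_n + h/2, p_n + (h/2)·k2); k4 = f(x_n + h, p_n + h·k3); p_{n+1} = p_n + (h/6)·(k1 + 2k2 + 2k3 + k4).
x=0.000000, p=-2.400000:
  k1 = f(0.000000, -2.400000) = -0.456000
  k2 = f(0.080000, -2.436480) = -0.471827
  k3 = f(0.080000, -2.437746) = -0.472068
  k4 = f(0.160000, -2.475531) = -0.505935
  p ← -2.400000 + (0.16/6)·(k1 + 2k2 + 2k3 + k4) = -2.475993
x=0.160000, p=-2.475993:
  k1 = f(0.160000, -2.475993) = -0.506023
  k2 = f(0.240000, -2.516474) = -0.558194
  k3 = f(0.240000, -2.520648) = -0.558987
  k4 = f(0.320000, -2.565431) = -0.629768
  p ← -2.475993 + (0.16/6)·(k1 + 2k2 + 2k3 + k4) = -2.565863
p(0.32) ≈ -2.5659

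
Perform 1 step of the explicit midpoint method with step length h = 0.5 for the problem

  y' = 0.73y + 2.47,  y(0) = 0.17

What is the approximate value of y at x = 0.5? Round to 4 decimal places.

1.7038

Midpoint: k1 = f(x_n, y_n); k2 = f(x_n + h/2, y_n + (h/2)·k1); y_{n+1} = y_n + h·k2.
x=0.000000, y=0.170000:
  k1 = f(0.000000, 0.170000) = 2.594100
  k2 = f(0.250000, 0.818525) = 3.067523
  y ← 0.170000 + 0.5·3.067523 = 1.703762
y(0.5) ≈ 1.7038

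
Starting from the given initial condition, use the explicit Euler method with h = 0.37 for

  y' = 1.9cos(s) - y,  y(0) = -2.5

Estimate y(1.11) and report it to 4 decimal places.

Euler: y_{n+1} = y_n + h·f(s_n, y_n).
s=0.000000, y=-2.500000: f=4.400000 → y ← -2.500000 + 0.37·4.400000 = -0.872000
s=0.370000, y=-0.872000: f=2.643422 → y ← -0.872000 + 0.37·2.643422 = 0.106066
s=0.740000, y=0.106066: f=1.297024 → y ← 0.106066 + 0.37·1.297024 = 0.585965
y(1.11) ≈ 0.5860

0.5860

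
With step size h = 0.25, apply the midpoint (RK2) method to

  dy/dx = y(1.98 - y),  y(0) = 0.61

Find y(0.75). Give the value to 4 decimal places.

1.3145

Midpoint: k1 = f(x_n, y_n); k2 = f(x_n + h/2, y_n + (h/2)·k1); y_{n+1} = y_n + h·k2.
x=0.000000, y=0.610000:
  k1 = f(0.000000, 0.610000) = 0.835700
  k2 = f(0.125000, 0.714463) = 0.904179
  y ← 0.610000 + 0.25·0.904179 = 0.836045
x=0.250000, y=0.836045:
  k1 = f(0.250000, 0.836045) = 0.956398
  k2 = f(0.375000, 0.955594) = 0.978916
  y ← 0.836045 + 0.25·0.978916 = 1.080774
x=0.500000, y=1.080774:
  k1 = f(0.500000, 1.080774) = 0.971860
  k2 = f(0.625000, 1.202256) = 0.935047
  y ← 1.080774 + 0.25·0.935047 = 1.314536
y(0.75) ≈ 1.3145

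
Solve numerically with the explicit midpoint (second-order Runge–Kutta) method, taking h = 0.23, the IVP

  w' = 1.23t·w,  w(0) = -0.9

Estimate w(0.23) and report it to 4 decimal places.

Midpoint: k1 = f(t_n, w_n); k2 = f(t_n + h/2, w_n + (h/2)·k1); w_{n+1} = w_n + h·k2.
t=0.000000, w=-0.900000:
  k1 = f(0.000000, -0.900000) = 0.000000
  k2 = f(0.115000, -0.900000) = -0.127305
  w ← -0.900000 + 0.23·(-0.127305) = -0.929280
w(0.23) ≈ -0.9293

-0.9293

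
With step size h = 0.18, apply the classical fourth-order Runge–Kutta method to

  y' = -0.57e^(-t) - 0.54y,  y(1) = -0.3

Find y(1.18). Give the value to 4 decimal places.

RK4: k1 = f(t_n, y_n); k2 = f(t_n + h/2, y_n + (h/2)·k1); k3 = f(t_n + h/2, y_n + (h/2)·k2); k4 = f(t_n + h, y_n + h·k3); y_{n+1} = y_n + (h/6)·(k1 + 2k2 + 2k3 + k4).
t=1.000000, y=-0.300000:
  k1 = f(1.000000, -0.300000) = -0.047691
  k2 = f(1.090000, -0.304292) = -0.027326
  k3 = f(1.090000, -0.302459) = -0.028315
  k4 = f(1.180000, -0.305097) = -0.010397
  y ← -0.300000 + (0.18/6)·(k1 + 2k2 + 2k3 + k4) = -0.305081
y(1.18) ≈ -0.3051

-0.3051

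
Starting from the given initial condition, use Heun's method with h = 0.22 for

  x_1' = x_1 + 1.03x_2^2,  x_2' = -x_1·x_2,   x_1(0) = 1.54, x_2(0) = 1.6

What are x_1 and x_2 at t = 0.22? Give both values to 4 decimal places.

2.3967, 1.0428

Heun on (x_1,x_2): k1 = f(t_n, state_n); k2 = f(t_n + h, state_n + h·k1); state_{n+1} = state_n + (h/2)·(k1 + k2).
0.000000: (1.540000, 1.600000)
  k1 = (4.176800, -2.464000)
  predictor → (2.458896, 1.057920)
  k2 = (3.611667, -2.601315)
  → (2.396731, 1.042815)
(x_1(0.22), x_2(0.22)) ≈ (2.3967, 1.0428)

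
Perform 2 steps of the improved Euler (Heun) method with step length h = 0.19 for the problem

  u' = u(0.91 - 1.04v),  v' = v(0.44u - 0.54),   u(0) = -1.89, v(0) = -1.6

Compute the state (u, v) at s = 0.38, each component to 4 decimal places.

Heun on (u,v): k1 = f(s_n, state_n); k2 = f(s_n + h, state_n + h·k1); state_{n+1} = state_n + (h/2)·(k1 + k2).
0.000000: (-1.890000, -1.600000)
  k1 = (-4.864860, 2.194560)
  predictor → (-2.814323, -1.183034)
  k2 = (-6.023651, 2.103791)
  → (-2.924409, -1.191657)
0.190000: (-2.924409, -1.191657)
  k1 = (-6.285498, 2.176847)
  predictor → (-4.118653, -0.778056)
  k2 = (-7.080698, 1.830149)
  → (-4.194197, -0.810992)
(u(0.38), v(0.38)) ≈ (-4.1942, -0.8110)

-4.1942, -0.8110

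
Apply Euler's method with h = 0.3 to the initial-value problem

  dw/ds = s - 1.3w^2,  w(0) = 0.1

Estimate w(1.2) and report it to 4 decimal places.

0.5719

Euler: w_{n+1} = w_n + h·f(s_n, w_n).
s=0.000000, w=0.100000: f=-0.013000 → w ← 0.100000 + 0.3·(-0.013000) = 0.096100
s=0.300000, w=0.096100: f=0.287994 → w ← 0.096100 + 0.3·0.287994 = 0.182498
s=0.600000, w=0.182498: f=0.556703 → w ← 0.182498 + 0.3·0.556703 = 0.349509
s=0.900000, w=0.349509: f=0.741196 → w ← 0.349509 + 0.3·0.741196 = 0.571868
w(1.2) ≈ 0.5719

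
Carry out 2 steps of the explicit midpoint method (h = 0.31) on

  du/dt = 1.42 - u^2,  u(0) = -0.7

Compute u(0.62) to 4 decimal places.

Midpoint: k1 = f(t_n, u_n); k2 = f(t_n + h/2, u_n + (h/2)·k1); u_{n+1} = u_n + h·k2.
t=0.000000, u=-0.700000:
  k1 = f(0.000000, -0.700000) = 0.930000
  k2 = f(0.155000, -0.555850) = 1.111031
  u ← -0.700000 + 0.31·1.111031 = -0.355580
t=0.310000, u=-0.355580:
  k1 = f(0.310000, -0.355580) = 1.293563
  k2 = f(0.465000, -0.155078) = 1.395951
  u ← -0.355580 + 0.31·1.395951 = 0.077164
u(0.62) ≈ 0.0772

0.0772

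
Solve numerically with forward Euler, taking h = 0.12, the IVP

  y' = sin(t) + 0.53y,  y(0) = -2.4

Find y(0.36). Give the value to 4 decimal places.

Euler: y_{n+1} = y_n + h·f(t_n, y_n).
t=0.000000, y=-2.400000: f=-1.272000 → y ← -2.400000 + 0.12·(-1.272000) = -2.552640
t=0.120000, y=-2.552640: f=-1.233187 → y ← -2.552640 + 0.12·(-1.233187) = -2.700622
t=0.240000, y=-2.700622: f=-1.193627 → y ← -2.700622 + 0.12·(-1.193627) = -2.843858
y(0.36) ≈ -2.8439

-2.8439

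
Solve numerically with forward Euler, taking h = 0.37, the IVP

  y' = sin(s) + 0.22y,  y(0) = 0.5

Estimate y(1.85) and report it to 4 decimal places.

1.9273

Euler: y_{n+1} = y_n + h·f(s_n, y_n).
s=0.000000, y=0.500000: f=0.110000 → y ← 0.500000 + 0.37·0.110000 = 0.540700
s=0.370000, y=0.540700: f=0.480569 → y ← 0.540700 + 0.37·0.480569 = 0.718511
s=0.740000, y=0.718511: f=0.832360 → y ← 0.718511 + 0.37·0.832360 = 1.026484
s=1.110000, y=1.026484: f=1.121525 → y ← 1.026484 + 0.37·1.121525 = 1.441448
s=1.480000, y=1.441448: f=1.312999 → y ← 1.441448 + 0.37·1.312999 = 1.927258
y(1.85) ≈ 1.9273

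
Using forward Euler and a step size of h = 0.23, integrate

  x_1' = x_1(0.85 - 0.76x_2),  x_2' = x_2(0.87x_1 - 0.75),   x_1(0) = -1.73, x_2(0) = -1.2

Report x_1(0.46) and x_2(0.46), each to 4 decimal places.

-3.1518, -0.1970

Euler on (x_1,x_2): x_1_{n+1} = x_1_n + h·x_1', x_2_{n+1} = x_2_n + h·x_2'.
0.000000: (-1.730000, -1.200000); f=(-3.048260, 2.706120) → (-2.431100, -0.577592)
0.230000: (-2.431100, -0.577592); f=(-3.133615, 1.654835) → (-3.151831, -0.196980)
(x_1(0.46), x_2(0.46)) ≈ (-3.1518, -0.1970)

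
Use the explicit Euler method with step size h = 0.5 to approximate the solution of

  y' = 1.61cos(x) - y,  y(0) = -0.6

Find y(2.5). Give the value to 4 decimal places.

Euler: y_{n+1} = y_n + h·f(x_n, y_n).
x=0.000000, y=-0.600000: f=2.210000 → y ← -0.600000 + 0.5·2.210000 = 0.505000
x=0.500000, y=0.505000: f=0.907908 → y ← 0.505000 + 0.5·0.907908 = 0.958954
x=1.000000, y=0.958954: f=-0.089067 → y ← 0.958954 + 0.5·(-0.089067) = 0.914420
x=1.500000, y=0.914420: f=-0.800533 → y ← 0.914420 + 0.5·(-0.800533) = 0.514154
x=2.000000, y=0.514154: f=-1.184150 → y ← 0.514154 + 0.5·(-1.184150) = -0.077921
y(2.5) ≈ -0.0779

-0.0779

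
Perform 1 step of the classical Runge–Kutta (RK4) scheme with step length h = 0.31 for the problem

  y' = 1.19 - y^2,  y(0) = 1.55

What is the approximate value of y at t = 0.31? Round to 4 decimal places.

1.3034

RK4: k1 = f(t_n, y_n); k2 = f(t_n + h/2, y_n + (h/2)·k1); k3 = f(t_n + h/2, y_n + (h/2)·k2); k4 = f(t_n + h, y_n + h·k3); y_{n+1} = y_n + (h/6)·(k1 + 2k2 + 2k3 + k4).
t=0.000000, y=1.550000:
  k1 = f(0.000000, 1.550000) = -1.212500
  k2 = f(0.155000, 1.362062) = -0.665214
  k3 = f(0.155000, 1.446892) = -0.903496
  k4 = f(0.310000, 1.269916) = -0.422687
  y ← 1.550000 + (0.31/6)·(k1 + 2k2 + 2k3 + k4) = 1.303415
y(0.31) ≈ 1.3034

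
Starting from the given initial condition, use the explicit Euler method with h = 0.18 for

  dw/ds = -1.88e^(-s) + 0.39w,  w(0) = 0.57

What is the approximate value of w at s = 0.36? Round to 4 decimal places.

0.0080

Euler: w_{n+1} = w_n + h·f(s_n, w_n).
s=0.000000, w=0.570000: f=-1.657700 → w ← 0.570000 + 0.18·(-1.657700) = 0.271614
s=0.180000, w=0.271614: f=-1.464379 → w ← 0.271614 + 0.18·(-1.464379) = 0.008026
w(0.36) ≈ 0.0080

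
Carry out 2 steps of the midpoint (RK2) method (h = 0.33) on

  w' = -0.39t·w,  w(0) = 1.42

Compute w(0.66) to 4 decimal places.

Midpoint: k1 = f(t_n, w_n); k2 = f(t_n + h/2, w_n + (h/2)·k1); w_{n+1} = w_n + h·k2.
t=0.000000, w=1.420000:
  k1 = f(0.000000, 1.420000) = 0.000000
  k2 = f(0.165000, 1.420000) = -0.091377
  w ← 1.420000 + 0.33·(-0.091377) = 1.389846
t=0.330000, w=1.389846:
  k1 = f(0.330000, 1.389846) = -0.178873
  k2 = f(0.495000, 1.360332) = -0.262612
  w ← 1.389846 + 0.33·(-0.262612) = 1.303184
w(0.66) ≈ 1.3032

1.3032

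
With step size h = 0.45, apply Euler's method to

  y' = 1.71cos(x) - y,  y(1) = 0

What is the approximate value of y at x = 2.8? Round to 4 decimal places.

Euler: y_{n+1} = y_n + h·f(x_n, y_n).
x=1.000000, y=0.000000: f=0.923917 → y ← 0.000000 + 0.45·0.923917 = 0.415763
x=1.450000, y=0.415763: f=-0.209703 → y ← 0.415763 + 0.45·(-0.209703) = 0.321396
x=1.900000, y=0.321396: f=-0.874221 → y ← 0.321396 + 0.45·(-0.874221) = -0.072003
x=2.350000, y=-0.072003: f=-1.129636 → y ← -0.072003 + 0.45·(-1.129636) = -0.580340
y(2.8) ≈ -0.5803

-0.5803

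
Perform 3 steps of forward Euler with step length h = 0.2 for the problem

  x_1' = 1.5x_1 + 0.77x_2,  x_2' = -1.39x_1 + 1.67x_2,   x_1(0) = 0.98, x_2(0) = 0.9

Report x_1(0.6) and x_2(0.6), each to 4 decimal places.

2.7033, 0.5776

Euler on (x_1,x_2): x_1_{n+1} = x_1_n + h·x_1', x_2_{n+1} = x_2_n + h·x_2'.
0.000000: (0.980000, 0.900000); f=(2.163000, 0.140800) → (1.412600, 0.928160)
0.200000: (1.412600, 0.928160); f=(2.833583, -0.413487) → (1.979317, 0.845463)
0.400000: (1.979317, 0.845463); f=(3.619981, -1.339328) → (2.703313, 0.577597)
(x_1(0.6), x_2(0.6)) ≈ (2.7033, 0.5776)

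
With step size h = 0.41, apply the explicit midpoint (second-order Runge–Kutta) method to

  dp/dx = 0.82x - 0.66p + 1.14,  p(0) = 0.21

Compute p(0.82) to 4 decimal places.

Midpoint: k1 = f(x_n, p_n); k2 = f(x_n + h/2, p_n + (h/2)·k1); p_{n+1} = p_n + h·k2.
x=0.000000, p=0.210000:
  k1 = f(0.000000, 0.210000) = 1.001400
  k2 = f(0.205000, 0.415287) = 1.034011
  p ← 0.210000 + 0.41·1.034011 = 0.633944
x=0.410000, p=0.633944:
  k1 = f(0.410000, 0.633944) = 1.057797
  k2 = f(0.615000, 0.850793) = 1.082777
  p ← 0.633944 + 0.41·1.082777 = 1.077883
p(0.82) ≈ 1.0779

1.0779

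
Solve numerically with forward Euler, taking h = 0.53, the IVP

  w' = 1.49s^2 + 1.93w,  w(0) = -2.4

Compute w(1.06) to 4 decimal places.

-9.5993

Euler: w_{n+1} = w_n + h·f(s_n, w_n).
s=0.000000, w=-2.400000: f=-4.632000 → w ← -2.400000 + 0.53·(-4.632000) = -4.854960
s=0.530000, w=-4.854960: f=-8.951532 → w ← -4.854960 + 0.53·(-8.951532) = -9.599272
w(1.06) ≈ -9.5993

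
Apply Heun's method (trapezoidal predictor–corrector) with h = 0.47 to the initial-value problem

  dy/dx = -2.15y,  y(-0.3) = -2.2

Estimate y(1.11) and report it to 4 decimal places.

Heun: k1 = f(x_n, y_n); k2 = f(x_n + h, y_n + h·k1); y_{n+1} = y_n + (h/2)·(k1 + k2).
x=-0.300000, y=-2.200000:
  k1 = f(-0.300000, -2.200000) = 4.730000
  k2 = f(0.170000, 0.023100) = -0.049665
  y ← -2.200000 + (0.47/2)·(4.730000 + (-0.049665)) = -1.100121
x=0.170000, y=-1.100121:
  k1 = f(0.170000, -1.100121) = 2.365261
  k2 = f(0.640000, 0.011551) = -0.024835
  y ← -1.100121 + (0.47/2)·(2.365261 + (-0.024835)) = -0.550121
x=0.640000, y=-0.550121:
  k1 = f(0.640000, -0.550121) = 1.182761
  k2 = f(1.110000, 0.005776) = -0.012419
  y ← -0.550121 + (0.47/2)·(1.182761 + (-0.012419)) = -0.275091
y(1.11) ≈ -0.2751

-0.2751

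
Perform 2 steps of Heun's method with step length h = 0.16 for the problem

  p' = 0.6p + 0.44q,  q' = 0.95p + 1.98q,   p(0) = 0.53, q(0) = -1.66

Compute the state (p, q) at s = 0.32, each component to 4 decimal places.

0.3071, -2.9113

Heun on (p,q): k1 = f(s_n, state_n); k2 = f(s_n + h, state_n + h·k1); state_{n+1} = state_n + (h/2)·(k1 + k2).
0.000000: (0.530000, -1.660000)
  k1 = (-0.412400, -2.783300)
  predictor → (0.464016, -2.105328)
  k2 = (-0.647935, -3.727734)
  → (0.445173, -2.180883)
0.160000: (0.445173, -2.180883)
  k1 = (-0.692484, -3.895233)
  predictor → (0.334376, -2.804120)
  k2 = (-1.033187, -5.234501)
  → (0.307119, -2.911261)
(p(0.32), q(0.32)) ≈ (0.3071, -2.9113)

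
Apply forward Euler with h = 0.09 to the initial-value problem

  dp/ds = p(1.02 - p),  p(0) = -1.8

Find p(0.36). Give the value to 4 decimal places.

Euler: p_{n+1} = p_n + h·f(s_n, p_n).
s=0.000000, p=-1.800000: f=-5.076000 → p ← -1.800000 + 0.09·(-5.076000) = -2.256840
s=0.090000, p=-2.256840: f=-7.395304 → p ← -2.256840 + 0.09·(-7.395304) = -2.922417
s=0.180000, p=-2.922417: f=-11.521389 → p ← -2.922417 + 0.09·(-11.521389) = -3.959342
s=0.270000, p=-3.959342: f=-19.714921 → p ← -3.959342 + 0.09·(-19.714921) = -5.733685
p(0.36) ≈ -5.7337

-5.7337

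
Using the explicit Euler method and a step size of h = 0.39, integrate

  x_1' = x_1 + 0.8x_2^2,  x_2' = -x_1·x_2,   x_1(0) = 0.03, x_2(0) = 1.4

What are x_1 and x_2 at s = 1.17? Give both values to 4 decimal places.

Euler on (x_1,x_2): x_1_{n+1} = x_1_n + h·x_1', x_2_{n+1} = x_2_n + h·x_2'.
0.000000: (0.030000, 1.400000); f=(1.598000, -0.042000) → (0.653220, 1.383620)
0.390000: (0.653220, 1.383620); f=(2.184743, -0.903808) → (1.505270, 1.031135)
0.780000: (1.505270, 1.031135); f=(2.355861, -1.552136) → (2.424056, 0.425802)
(x_1(1.17), x_2(1.17)) ≈ (2.4241, 0.4258)

2.4241, 0.4258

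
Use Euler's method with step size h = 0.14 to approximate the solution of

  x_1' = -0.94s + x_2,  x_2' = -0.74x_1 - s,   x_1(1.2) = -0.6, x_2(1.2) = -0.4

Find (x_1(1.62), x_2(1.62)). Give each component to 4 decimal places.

Euler on (x_1,x_2): x_1_{n+1} = x_1_n + h·x_1', x_2_{n+1} = x_2_n + h·x_2'.
1.200000: (-0.600000, -0.400000); f=(-1.528000, -0.756000) → (-0.813920, -0.505840)
1.340000: (-0.813920, -0.505840); f=(-1.765440, -0.737699) → (-1.061082, -0.609118)
1.480000: (-1.061082, -0.609118); f=(-2.000318, -0.694800) → (-1.341126, -0.706390)
(x_1(1.62), x_2(1.62)) ≈ (-1.3411, -0.7064)

-1.3411, -0.7064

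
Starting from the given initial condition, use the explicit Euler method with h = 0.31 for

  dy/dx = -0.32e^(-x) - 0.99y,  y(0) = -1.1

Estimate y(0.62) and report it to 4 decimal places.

-0.6699

Euler: y_{n+1} = y_n + h·f(x_n, y_n).
x=0.000000, y=-1.100000: f=0.769000 → y ← -1.100000 + 0.31·0.769000 = -0.861610
x=0.310000, y=-0.861610: f=0.618291 → y ← -0.861610 + 0.31·0.618291 = -0.669940
y(0.62) ≈ -0.6699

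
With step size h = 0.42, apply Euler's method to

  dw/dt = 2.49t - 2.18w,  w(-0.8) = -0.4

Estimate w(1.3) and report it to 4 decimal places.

Euler: w_{n+1} = w_n + h·f(t_n, w_n).
t=-0.800000, w=-0.400000: f=-1.120000 → w ← -0.400000 + 0.42·(-1.120000) = -0.870400
t=-0.380000, w=-0.870400: f=0.951272 → w ← -0.870400 + 0.42·0.951272 = -0.470866
t=0.040000, w=-0.470866: f=1.126087 → w ← -0.470866 + 0.42·1.126087 = 0.002091
t=0.460000, w=0.002091: f=1.140842 → w ← 0.002091 + 0.42·1.140842 = 0.481244
t=0.880000, w=0.481244: f=1.142087 → w ← 0.481244 + 0.42·1.142087 = 0.960921
w(1.3) ≈ 0.9609

0.9609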